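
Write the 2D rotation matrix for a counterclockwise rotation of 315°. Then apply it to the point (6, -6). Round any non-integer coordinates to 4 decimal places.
R = [[√2/2, √2/2], [-√2/2, √2/2]]; R·(6, -6) = (0.0000, -8.4853)

Rotation matrix formula: R(θ) = [[cos θ, -sin θ], [sin θ, cos θ]]
For θ = 315°:
cos(315°) = √2/2
sin(315°) = -√2/2
R = [[√2/2, √2/2], [-√2/2, √2/2]]
Apply to (6, -6): [√2/2·6 + (√2/2)·-6, -√2/2·6 + √2/2·-6] = (0.0000, -8.4853)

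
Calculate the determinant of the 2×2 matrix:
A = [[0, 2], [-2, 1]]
4

For A = [[a, b], [c, d]], det(A) = a*d - b*c.
det(A) = (0)*(1) - (2)*(-2) = 0 - -4 = 4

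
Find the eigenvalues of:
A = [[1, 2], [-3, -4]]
λ = -2, -1

Solve det(A - λI) = 0. For a 2×2 matrix this is λ² - (trace)λ + det = 0.
trace(A) = 1 - 4 = -3.
det(A) = (1)*(-4) - (2)*(-3) = -4 + 6 = 2.
Characteristic equation: λ² - (-3)λ + (2) = 0.
Discriminant: (-3)² - 4*(2) = 9 - 8 = 1.
Roots: λ = (-3 ± √1) / 2 = -2, -1.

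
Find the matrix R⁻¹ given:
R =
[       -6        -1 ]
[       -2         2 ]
det(R) = -14
R⁻¹ =
[     -1/7     -1/14 ]
[     -1/7       3/7 ]

For a 2×2 matrix R = [[a, b], [c, d]] with det(R) ≠ 0, R⁻¹ = (1/det(R)) * [[d, -b], [-c, a]].
det(R) = (-6)*(2) - (-1)*(-2) = -12 - 2 = -14.
R⁻¹ = (1/-14) * [[2, 1], [2, -6]].
Dividing each entry by -14 and reducing:
R⁻¹ =
[     -1/7     -1/14 ]
[     -1/7       3/7 ]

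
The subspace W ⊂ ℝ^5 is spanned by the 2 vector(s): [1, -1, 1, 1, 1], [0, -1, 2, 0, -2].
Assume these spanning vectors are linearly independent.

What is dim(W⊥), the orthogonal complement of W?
dim(W⊥) = 3

For any subspace W of ℝ^n, dim(W) + dim(W⊥) = n (the whole-space dimension).
Here the given 2 vectors are linearly independent, so dim(W) = 2.
Thus dim(W⊥) = n - dim(W) = 5 - 2 = 3.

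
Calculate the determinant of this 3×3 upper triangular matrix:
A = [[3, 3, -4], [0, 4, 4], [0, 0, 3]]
36

The determinant of a triangular matrix is the product of its diagonal entries (the off-diagonal entries above the diagonal do not affect it).
det(A) = (3) * (4) * (3) = 36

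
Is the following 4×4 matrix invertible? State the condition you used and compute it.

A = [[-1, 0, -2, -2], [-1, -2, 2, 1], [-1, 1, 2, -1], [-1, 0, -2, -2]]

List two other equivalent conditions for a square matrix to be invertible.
No, not invertible; det(A) = 0 (two rows are equal, so the rows are linearly dependent). Equivalent conditions (failing for this A): rank(A) < 4; Ax = 0 has non-trivial solutions; 0 is an eigenvalue; the columns are linearly dependent.

To check invertibility, compute det(A).
In this matrix, row 0 and the last row are identical, so one row is a scalar multiple of another and the rows are linearly dependent.
A matrix with linearly dependent rows has det = 0 and is not invertible.
Equivalent failed conditions:
- rank(A) < 4.
- Ax = 0 has non-trivial solutions.
- 0 is an eigenvalue.
- The columns are linearly dependent.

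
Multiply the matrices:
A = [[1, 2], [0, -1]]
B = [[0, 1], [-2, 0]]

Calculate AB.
[[-4, 1], [2, 0]]

Each entry (i,j) of AB = sum over k of A[i][k]*B[k][j].
(AB)[0][0] = (1)*(0) + (2)*(-2) = -4
(AB)[0][1] = (1)*(1) + (2)*(0) = 1
(AB)[1][0] = (0)*(0) + (-1)*(-2) = 2
(AB)[1][1] = (0)*(1) + (-1)*(0) = 0
AB = [[-4, 1], [2, 0]]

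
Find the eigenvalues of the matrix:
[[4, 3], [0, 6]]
λ = 4 and λ = 6

Characteristic equation: det(A - λI) = 0
λ² - (trace)λ + (det) = 0
λ² - (10)λ + (24) = 0
λ² - 10λ + 24 = 0
Solving: λ = 4, 6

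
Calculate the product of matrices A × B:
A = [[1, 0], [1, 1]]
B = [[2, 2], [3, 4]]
[[2, 2], [5, 6]]

Matrix multiplication:
C[0][0] = 1×2 + 0×3 = 2
C[0][1] = 1×2 + 0×4 = 2
C[1][0] = 1×2 + 1×3 = 5
C[1][1] = 1×2 + 1×4 = 6
Result: [[2, 2], [5, 6]]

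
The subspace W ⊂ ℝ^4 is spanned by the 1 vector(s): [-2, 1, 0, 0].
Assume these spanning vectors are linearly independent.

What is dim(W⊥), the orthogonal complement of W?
dim(W⊥) = 3

For any subspace W of ℝ^n, dim(W) + dim(W⊥) = n (the whole-space dimension).
Here the given 1 vectors are linearly independent, so dim(W) = 1.
Thus dim(W⊥) = n - dim(W) = 4 - 1 = 3.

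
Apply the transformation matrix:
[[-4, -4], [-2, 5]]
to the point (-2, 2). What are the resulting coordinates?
(0, 14)

Matrix multiplication:
[[-4, -4], [-2, 5]] × [-2, 2]ᵀ
= [-4×-2 + -4×2, -2×-2 + 5×2]ᵀ
= [0.0000, 14.0000]ᵀ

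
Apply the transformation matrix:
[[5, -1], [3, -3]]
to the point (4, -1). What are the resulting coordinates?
(21, 15)

Matrix multiplication:
[[5, -1], [3, -3]] × [4, -1]ᵀ
= [5×4 + -1×-1, 3×4 + -3×-1]ᵀ
= [21.0000, 15.0000]ᵀ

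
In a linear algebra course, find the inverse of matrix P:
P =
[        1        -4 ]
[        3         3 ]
det(P) = 15
P⁻¹ =
[      1/5      4/15 ]
[     -1/5      1/15 ]

For a 2×2 matrix P = [[a, b], [c, d]] with det(P) ≠ 0, P⁻¹ = (1/det(P)) * [[d, -b], [-c, a]].
det(P) = (1)*(3) - (-4)*(3) = 3 + 12 = 15.
P⁻¹ = (1/15) * [[3, 4], [-3, 1]].
Dividing each entry by 15 and reducing:
P⁻¹ =
[      1/5      4/15 ]
[     -1/5      1/15 ]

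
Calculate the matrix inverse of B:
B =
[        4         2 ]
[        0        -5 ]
det(B) = -20
B⁻¹ =
[      1/4      1/10 ]
[        0      -1/5 ]

For a 2×2 matrix B = [[a, b], [c, d]] with det(B) ≠ 0, B⁻¹ = (1/det(B)) * [[d, -b], [-c, a]].
det(B) = (4)*(-5) - (2)*(0) = -20 - 0 = -20.
B⁻¹ = (1/-20) * [[-5, -2], [0, 4]].
Dividing each entry by -20 and reducing:
B⁻¹ =
[      1/4      1/10 ]
[        0      -1/5 ]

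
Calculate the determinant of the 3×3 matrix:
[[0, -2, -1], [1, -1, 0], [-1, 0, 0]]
1

Expansion along first row:
det = 0·det([[-1,0],[0,0]]) - -2·det([[1,0],[-1,0]]) + -1·det([[1,-1],[-1,0]])
    = 0·(-1·0 - 0·0) - -2·(1·0 - 0·-1) + -1·(1·0 - -1·-1)
    = 0·0 - -2·0 + -1·-1
    = 0 + 0 + 1 = 1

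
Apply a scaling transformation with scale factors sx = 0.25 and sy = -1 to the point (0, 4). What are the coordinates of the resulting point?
(0.0, -4)

Scaling matrix:
[[0.25, 0], [0, -1]]
Result: (0 × 0.25, 4 × -1) = (0.0, -4)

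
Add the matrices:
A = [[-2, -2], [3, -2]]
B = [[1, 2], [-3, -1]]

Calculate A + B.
[[-1, 0], [0, -3]]

Add corresponding elements:
(-2)+(1)=-1
(-2)+(2)=0
(3)+(-3)=0
(-2)+(-1)=-3
A + B = [[-1, 0], [0, -3]]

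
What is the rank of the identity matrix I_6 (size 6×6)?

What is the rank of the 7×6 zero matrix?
rank(I_6) = 6, rank(0) = 0

The identity I_6 has 6 columns that are the standard basis vectors e_1, …, e_6. These are linearly independent, so all 6 columns are pivots and rank(I_6) = 6.
The 7×6 zero matrix has every entry zero, so every row is the zero row and there are no pivots; rank(0) = 0.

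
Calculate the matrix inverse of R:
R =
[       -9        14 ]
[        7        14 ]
det(R) = -224
R⁻¹ =
[    -1/16      1/16 ]
[     1/32     9/224 ]

For a 2×2 matrix R = [[a, b], [c, d]] with det(R) ≠ 0, R⁻¹ = (1/det(R)) * [[d, -b], [-c, a]].
det(R) = (-9)*(14) - (14)*(7) = -126 - 98 = -224.
R⁻¹ = (1/-224) * [[14, -14], [-7, -9]].
Dividing each entry by -224 and reducing:
R⁻¹ =
[    -1/16      1/16 ]
[     1/32     9/224 ]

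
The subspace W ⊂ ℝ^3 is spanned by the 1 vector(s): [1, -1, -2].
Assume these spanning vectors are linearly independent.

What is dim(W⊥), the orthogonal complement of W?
dim(W⊥) = 2

For any subspace W of ℝ^n, dim(W) + dim(W⊥) = n (the whole-space dimension).
Here the given 1 vectors are linearly independent, so dim(W) = 1.
Thus dim(W⊥) = n - dim(W) = 3 - 1 = 2.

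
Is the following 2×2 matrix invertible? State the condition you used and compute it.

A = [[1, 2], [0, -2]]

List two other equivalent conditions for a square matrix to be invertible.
Yes, invertible; det(A) = -2 ≠ 0. Equivalent conditions: rank(A) = 2; Ax = 0 has only the trivial solution; 0 is not an eigenvalue; the columns of A are linearly independent.

To check invertibility, compute det(A).
The given matrix is triangular, so det(A) equals the product of its diagonal entries = -2 ≠ 0.
Since det(A) ≠ 0, A is invertible.
Equivalent conditions for a square matrix A to be invertible:
- rank(A) = 2 (full rank).
- The homogeneous system Ax = 0 has only the trivial solution x = 0.
- 0 is not an eigenvalue of A.
- The columns (equivalently rows) of A are linearly independent.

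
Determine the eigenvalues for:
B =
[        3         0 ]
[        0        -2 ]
λ = -2, 3

Solve det(B - λI) = 0. For a 2×2 matrix the characteristic equation is λ² - (trace)λ + det = 0.
trace(B) = a + d = 3 - 2 = 1.
det(B) = a*d - b*c = (3)*(-2) - (0)*(0) = -6 - 0 = -6.
Characteristic equation: λ² - (1)λ + (-6) = 0.
Discriminant = (1)² - 4*(-6) = 1 + 24 = 25.
λ = (1 ± √25) / 2 = (1 ± 5) / 2 = -2, 3.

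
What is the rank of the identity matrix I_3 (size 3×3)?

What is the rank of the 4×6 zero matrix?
rank(I_3) = 3, rank(0) = 0

The identity I_3 has 3 columns that are the standard basis vectors e_1, …, e_3. These are linearly independent, so all 3 columns are pivots and rank(I_3) = 3.
The 4×6 zero matrix has every entry zero, so every row is the zero row and there are no pivots; rank(0) = 0.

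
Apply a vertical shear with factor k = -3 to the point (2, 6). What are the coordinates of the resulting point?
(2, 0)

Shear matrix for vertical shear with factor k = -3:
[[1, 0], [-3, 1]]
Result: (2, 6) → (2, 0)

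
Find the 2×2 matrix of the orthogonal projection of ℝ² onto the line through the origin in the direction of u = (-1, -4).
[[1/17, 4/17], [4/17, 16/17]]

The orthogonal projection onto the line spanned by a nonzero vector u = (a, b) has matrix P = (u uᵀ) / (uᵀ u) = (1/(a² + b²)) · [[a², ab], [ab, b²]].
Here u = (-1, -4), so a² + b² = 1 + 16 = 17.
P = (1/17) · [[1, 4], [4, 16]] = [[1/17, 4/17], [4/17, 16/17]].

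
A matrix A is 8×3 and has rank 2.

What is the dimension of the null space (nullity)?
1

The rank-nullity theorem for an m×n matrix states:
rank(A) + nullity(A) = n (the number of columns).
Here n = 3 and rank(A) = 2, so nullity(A) = 3 - 2 = 1.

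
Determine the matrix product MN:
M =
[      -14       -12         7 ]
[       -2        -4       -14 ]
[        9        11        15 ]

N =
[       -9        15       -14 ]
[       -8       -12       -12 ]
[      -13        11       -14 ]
MN =
[      131        11       242 ]
[      232      -136       272 ]
[     -364       168      -468 ]

Matrix multiplication: (MN)[i][j] = sum over k of M[i][k] * N[k][j].
  (MN)[0][0] = (-14)*(-9) + (-12)*(-8) + (7)*(-13) = 131
  (MN)[0][1] = (-14)*(15) + (-12)*(-12) + (7)*(11) = 11
  (MN)[0][2] = (-14)*(-14) + (-12)*(-12) + (7)*(-14) = 242
  (MN)[1][0] = (-2)*(-9) + (-4)*(-8) + (-14)*(-13) = 232
  (MN)[1][1] = (-2)*(15) + (-4)*(-12) + (-14)*(11) = -136
  (MN)[1][2] = (-2)*(-14) + (-4)*(-12) + (-14)*(-14) = 272
  (MN)[2][0] = (9)*(-9) + (11)*(-8) + (15)*(-13) = -364
  (MN)[2][1] = (9)*(15) + (11)*(-12) + (15)*(11) = 168
  (MN)[2][2] = (9)*(-14) + (11)*(-12) + (15)*(-14) = -468
MN =
[      131        11       242 ]
[      232      -136       272 ]
[     -364       168      -468 ]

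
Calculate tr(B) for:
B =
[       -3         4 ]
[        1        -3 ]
tr(B) = -3 - 3 = -6

The trace of a square matrix is the sum of its diagonal entries.
Diagonal entries of B: B[0][0] = -3, B[1][1] = -3.
tr(B) = -3 - 3 = -6.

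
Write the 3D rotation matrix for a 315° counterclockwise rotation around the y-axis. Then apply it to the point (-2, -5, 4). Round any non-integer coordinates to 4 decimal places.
R = [[√2/2, 0, -√2/2], [0, 1, 0], [√2/2, 0, √2/2]]; R·(-2, -5, 4) = (-4.2426, -5.0000, 1.4142)

Rotation matrix for 315° around y-axis:
cos(315°) = √2/2, sin(315°) = -√2/2
R = [[√2/2, 0, -√2/2], [0, 1, 0], [√2/2, 0, √2/2]]
Apply to (-2, -5, 4): R·[-2, -5, 4]ᵀ = (-4.2426, -5.0000, 1.4142)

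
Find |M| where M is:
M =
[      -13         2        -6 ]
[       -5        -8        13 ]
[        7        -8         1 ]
det(M) = -1632

Expand along row 0 (cofactor expansion): det(M) = a*(e*i - f*h) - b*(d*i - f*g) + c*(d*h - e*g), where the 3×3 is [[a, b, c], [d, e, f], [g, h, i]].
Minor M_00 = (-8)*(1) - (13)*(-8) = -8 + 104 = 96.
Minor M_01 = (-5)*(1) - (13)*(7) = -5 - 91 = -96.
Minor M_02 = (-5)*(-8) - (-8)*(7) = 40 + 56 = 96.
det(M) = (-13)*(96) - (2)*(-96) + (-6)*(96) = -1248 + 192 - 576 = -1632.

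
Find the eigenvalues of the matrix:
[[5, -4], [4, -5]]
λ = -3 and λ = 3

Characteristic equation: det(A - λI) = 0
λ² - (trace)λ + (det) = 0
λ² - (0)λ + (-9) = 0
λ² - 0λ - 9 = 0
Solving: λ = -3, 3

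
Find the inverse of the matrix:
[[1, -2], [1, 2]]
[[1/2, 1/2], [-1/4, 1/4]]

For [[a,b],[c,d]], inverse = (1/det)·[[d,-b],[-c,a]]
det = 1·2 - -2·1 = 4
Inverse = (1/4)·[[2, 2], [-1, 1]]
        = [[1/2, 1/2], [-1/4, 1/4]]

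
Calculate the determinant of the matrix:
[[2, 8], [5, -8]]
-56

For a 2×2 matrix [[a, b], [c, d]], det = ad - bc
det = (2)(-8) - (8)(5) = -16 - 40 = -56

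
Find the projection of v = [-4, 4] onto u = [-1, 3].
[-8/5, 24/5]

The projection of v onto u is proj_u(v) = ((v·u) / (u·u)) · u.
v·u = (-4)*(-1) + (4)*(3) = 16.
u·u = (-1)*(-1) + (3)*(3) = 10.
coefficient = 16 / 10 = 8/5.
proj_u(v) = 8/5 · [-1, 3] = [-8/5, 24/5].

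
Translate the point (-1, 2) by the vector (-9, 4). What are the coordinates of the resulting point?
(-10, 6)

Translation by (-9, 4):
x' = -1 + -9 = -10
y' = 2 + 4 = 6
Homogeneous matrix: [[1, 0, -9], [0, 1, 4], [0, 0, 1]]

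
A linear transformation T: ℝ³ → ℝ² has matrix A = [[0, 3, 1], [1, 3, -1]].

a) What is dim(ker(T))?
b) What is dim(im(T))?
dim(ker) = 1, dim(im) = 2

The two rows are not scalar multiples of one another (no single k satisfies row 2 = k × row 1), so they are linearly independent.
Thus rank(A) = 2.
dim(im(T)) = rank(A) = 2.
By the rank-nullity theorem applied to T: ℝ³ → ℝ², rank(A) + nullity(A) = 3 (the domain dimension), so dim(ker(T)) = 3 - 2 = 1.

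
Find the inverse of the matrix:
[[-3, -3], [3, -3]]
[[-1/6, 1/6], [-1/6, -1/6]]

For [[a,b],[c,d]], inverse = (1/det)·[[d,-b],[-c,a]]
det = -3·-3 - -3·3 = 18
Inverse = (1/18)·[[-3, 3], [-3, -3]]
        = [[-1/6, 1/6], [-1/6, -1/6]]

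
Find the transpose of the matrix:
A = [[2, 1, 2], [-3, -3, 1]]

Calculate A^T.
[[2, -3], [1, -3], [2, 1]]

The transpose sends entry (i,j) to (j,i); rows become columns.
Row 0 of A: [2, 1, 2] -> column 0 of A^T.
Row 1 of A: [-3, -3, 1] -> column 1 of A^T.
A^T = [[2, -3], [1, -3], [2, 1]]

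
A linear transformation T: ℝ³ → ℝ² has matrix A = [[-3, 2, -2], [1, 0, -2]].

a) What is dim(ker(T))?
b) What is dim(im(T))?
dim(ker) = 1, dim(im) = 2

The two rows are not scalar multiples of one another (no single k satisfies row 2 = k × row 1), so they are linearly independent.
Thus rank(A) = 2.
dim(im(T)) = rank(A) = 2.
By the rank-nullity theorem applied to T: ℝ³ → ℝ², rank(A) + nullity(A) = 3 (the domain dimension), so dim(ker(T)) = 3 - 2 = 1.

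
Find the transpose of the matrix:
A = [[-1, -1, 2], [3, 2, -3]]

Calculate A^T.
[[-1, 3], [-1, 2], [2, -3]]

The transpose sends entry (i,j) to (j,i); rows become columns.
Row 0 of A: [-1, -1, 2] -> column 0 of A^T.
Row 1 of A: [3, 2, -3] -> column 1 of A^T.
A^T = [[-1, 3], [-1, 2], [2, -3]]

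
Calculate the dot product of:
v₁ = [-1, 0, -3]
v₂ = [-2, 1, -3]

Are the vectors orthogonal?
11, No

The dot product is the sum of products of corresponding components.
v₁·v₂ = (-1)*(-2) + (0)*(1) + (-3)*(-3) = 2 + 0 + 9 = 11.
Two vectors are orthogonal iff their dot product is 0; here the dot product is 11, so the vectors are not orthogonal.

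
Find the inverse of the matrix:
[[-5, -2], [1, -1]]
[[-1/7, 2/7], [-1/7, -5/7]]

For [[a,b],[c,d]], inverse = (1/det)·[[d,-b],[-c,a]]
det = -5·-1 - -2·1 = 7
Inverse = (1/7)·[[-1, 2], [-1, -5]]
        = [[-1/7, 2/7], [-1/7, -5/7]]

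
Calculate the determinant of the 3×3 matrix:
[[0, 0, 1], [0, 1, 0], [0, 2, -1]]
0

Expansion along first row:
det = 0·det([[1,0],[2,-1]]) - 0·det([[0,0],[0,-1]]) + 1·det([[0,1],[0,2]])
    = 0·(1·-1 - 0·2) - 0·(0·-1 - 0·0) + 1·(0·2 - 1·0)
    = 0·-1 - 0·0 + 1·0
    = 0 + 0 + 0 = 0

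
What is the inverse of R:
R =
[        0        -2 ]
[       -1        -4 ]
det(R) = -2
R⁻¹ =
[        2        -1 ]
[     -1/2         0 ]

For a 2×2 matrix R = [[a, b], [c, d]] with det(R) ≠ 0, R⁻¹ = (1/det(R)) * [[d, -b], [-c, a]].
det(R) = (0)*(-4) - (-2)*(-1) = 0 - 2 = -2.
R⁻¹ = (1/-2) * [[-4, 2], [1, 0]].
Dividing each entry by -2 and reducing:
R⁻¹ =
[        2        -1 ]
[     -1/2         0 ]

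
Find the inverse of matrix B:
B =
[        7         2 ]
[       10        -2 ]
det(B) = -34
B⁻¹ =
[     1/17      1/17 ]
[     5/17     -7/34 ]

For a 2×2 matrix B = [[a, b], [c, d]] with det(B) ≠ 0, B⁻¹ = (1/det(B)) * [[d, -b], [-c, a]].
det(B) = (7)*(-2) - (2)*(10) = -14 - 20 = -34.
B⁻¹ = (1/-34) * [[-2, -2], [-10, 7]].
Dividing each entry by -34 and reducing:
B⁻¹ =
[     1/17      1/17 ]
[     5/17     -7/34 ]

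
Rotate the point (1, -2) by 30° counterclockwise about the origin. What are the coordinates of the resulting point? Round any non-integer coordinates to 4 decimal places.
(1.8660, -1.2321)

Rotation matrix R(θ) = [[cos θ, -sin θ], [sin θ, cos θ]]; for θ = 30°:
R = [[√3/2, -1/2], [1/2, √3/2]]
Result: R × [1, -2]ᵀ = [√3/2·1 + (-1/2)·-2, 1/2·1 + (√3/2)·-2]ᵀ = (1.8660, -1.2321)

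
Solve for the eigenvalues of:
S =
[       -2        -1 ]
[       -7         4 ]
λ = -3, 5

Solve det(S - λI) = 0. For a 2×2 matrix the characteristic equation is λ² - (trace)λ + det = 0.
trace(S) = a + d = -2 + 4 = 2.
det(S) = a*d - b*c = (-2)*(4) - (-1)*(-7) = -8 - 7 = -15.
Characteristic equation: λ² - (2)λ + (-15) = 0.
Discriminant = (2)² - 4*(-15) = 4 + 60 = 64.
λ = (2 ± √64) / 2 = (2 ± 8) / 2 = -3, 5.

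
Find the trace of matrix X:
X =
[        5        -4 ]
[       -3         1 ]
tr(X) = 5 + 1 = 6

The trace of a square matrix is the sum of its diagonal entries.
Diagonal entries of X: X[0][0] = 5, X[1][1] = 1.
tr(X) = 5 + 1 = 6.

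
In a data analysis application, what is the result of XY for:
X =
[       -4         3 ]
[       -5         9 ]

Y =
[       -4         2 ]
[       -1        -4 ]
XY =
[       13       -20 ]
[       11       -46 ]

Matrix multiplication: (XY)[i][j] = sum over k of X[i][k] * Y[k][j].
  (XY)[0][0] = (-4)*(-4) + (3)*(-1) = 13
  (XY)[0][1] = (-4)*(2) + (3)*(-4) = -20
  (XY)[1][0] = (-5)*(-4) + (9)*(-1) = 11
  (XY)[1][1] = (-5)*(2) + (9)*(-4) = -46
XY =
[       13       -20 ]
[       11       -46 ]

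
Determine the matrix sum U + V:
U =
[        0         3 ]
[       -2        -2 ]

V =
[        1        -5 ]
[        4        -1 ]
U + V =
[        1        -2 ]
[        2        -3 ]

Matrix addition is elementwise: (U+V)[i][j] = U[i][j] + V[i][j].
  (U+V)[0][0] = (0) + (1) = 1
  (U+V)[0][1] = (3) + (-5) = -2
  (U+V)[1][0] = (-2) + (4) = 2
  (U+V)[1][1] = (-2) + (-1) = -3
U + V =
[        1        -2 ]
[        2        -3 ]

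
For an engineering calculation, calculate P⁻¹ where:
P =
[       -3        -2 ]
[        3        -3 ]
det(P) = 15
P⁻¹ =
[     -1/5      2/15 ]
[     -1/5      -1/5 ]

For a 2×2 matrix P = [[a, b], [c, d]] with det(P) ≠ 0, P⁻¹ = (1/det(P)) * [[d, -b], [-c, a]].
det(P) = (-3)*(-3) - (-2)*(3) = 9 + 6 = 15.
P⁻¹ = (1/15) * [[-3, 2], [-3, -3]].
Dividing each entry by 15 and reducing:
P⁻¹ =
[     -1/5      2/15 ]
[     -1/5      -1/5 ]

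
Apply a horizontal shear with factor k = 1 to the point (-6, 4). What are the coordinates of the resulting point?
(-2, 4)

Shear matrix for horizontal shear with factor k = 1:
[[1, 1], [0, 1]]
Result: (-6, 4) → (-2, 4)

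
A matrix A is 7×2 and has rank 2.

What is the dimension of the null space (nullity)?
0

The rank-nullity theorem for an m×n matrix states:
rank(A) + nullity(A) = n (the number of columns).
Here n = 2 and rank(A) = 2, so nullity(A) = 2 - 2 = 0.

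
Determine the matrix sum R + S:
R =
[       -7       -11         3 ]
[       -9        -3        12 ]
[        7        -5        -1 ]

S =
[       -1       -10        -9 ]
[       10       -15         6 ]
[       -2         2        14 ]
R + S =
[       -8       -21        -6 ]
[        1       -18        18 ]
[        5        -3        13 ]

Matrix addition is elementwise: (R+S)[i][j] = R[i][j] + S[i][j].
  (R+S)[0][0] = (-7) + (-1) = -8
  (R+S)[0][1] = (-11) + (-10) = -21
  (R+S)[0][2] = (3) + (-9) = -6
  (R+S)[1][0] = (-9) + (10) = 1
  (R+S)[1][1] = (-3) + (-15) = -18
  (R+S)[1][2] = (12) + (6) = 18
  (R+S)[2][0] = (7) + (-2) = 5
  (R+S)[2][1] = (-5) + (2) = -3
  (R+S)[2][2] = (-1) + (14) = 13
R + S =
[       -8       -21        -6 ]
[        1       -18        18 ]
[        5        -3        13 ]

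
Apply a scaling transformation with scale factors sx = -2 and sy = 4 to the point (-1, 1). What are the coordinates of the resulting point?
(2, 4)

Scaling matrix:
[[-2, 0], [0, 4]]
Result: (-1 × -2, 1 × 4) = (2, 4)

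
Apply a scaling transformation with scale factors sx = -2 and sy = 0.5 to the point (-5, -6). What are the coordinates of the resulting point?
(10, -3.0)

Scaling matrix:
[[-2, 0], [0, 0.50]]
Result: (-5 × -2, -6 × 0.5) = (10, -3.0)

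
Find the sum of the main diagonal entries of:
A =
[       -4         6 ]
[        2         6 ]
tr(A) = -4 + 6 = 2

The trace of a square matrix is the sum of its diagonal entries.
Diagonal entries of A: A[0][0] = -4, A[1][1] = 6.
tr(A) = -4 + 6 = 2.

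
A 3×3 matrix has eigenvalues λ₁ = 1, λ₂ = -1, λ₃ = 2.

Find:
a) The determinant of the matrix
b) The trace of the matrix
det = -2, trace = 2

Two standard eigenvalue identities:
- det(A) equals the product of the eigenvalues (counted with multiplicity).
- trace(A) equals the sum of the eigenvalues.
det(A) = (1)*(-1)*(2) = -2.
trace(A) = 1 - 1 + 2 = 2.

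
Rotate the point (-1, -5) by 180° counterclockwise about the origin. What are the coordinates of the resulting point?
(1, 5)

Rotation matrix R(θ) = [[cos θ, -sin θ], [sin θ, cos θ]]; for θ = 180°:
R = [[-1, 0], [0, -1]]
Result: R × [-1, -5]ᵀ = [-1·-1 + (0)·-5, 0·-1 + (-1)·-5]ᵀ = (1, 5)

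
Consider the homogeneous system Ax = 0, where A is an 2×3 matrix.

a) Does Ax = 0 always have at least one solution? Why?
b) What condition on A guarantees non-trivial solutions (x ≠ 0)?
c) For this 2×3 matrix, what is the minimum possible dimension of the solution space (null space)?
a) Yes, x = 0 is always a solution. b) When A has linearly dependent columns (rank < n). c) Minimum nullity = 1.

a) x = 0 satisfies A·0 = 0, so the zero vector is always a solution.
b) Non-trivial solutions exist iff the columns of A are linearly dependent, equivalently rank(A) < n (the number of columns).
c) By rank-nullity, rank(A) + nullity(A) = n = 3. Since A has only 2 rows, rank(A) ≤ 2, so nullity(A) ≥ 3 - 2 = 1.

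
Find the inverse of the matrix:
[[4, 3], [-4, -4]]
[[1, 3/4], [-1, -1]]

For [[a,b],[c,d]], inverse = (1/det)·[[d,-b],[-c,a]]
det = 4·-4 - 3·-4 = -4
Inverse = (1/-4)·[[-4, -3], [4, 4]]
        = [[1, 3/4], [-1, -1]]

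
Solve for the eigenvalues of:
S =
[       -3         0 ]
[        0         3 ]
λ = -3, 3

Solve det(S - λI) = 0. For a 2×2 matrix the characteristic equation is λ² - (trace)λ + det = 0.
trace(S) = a + d = -3 + 3 = 0.
det(S) = a*d - b*c = (-3)*(3) - (0)*(0) = -9 - 0 = -9.
Characteristic equation: λ² - (0)λ + (-9) = 0.
Discriminant = (0)² - 4*(-9) = 0 + 36 = 36.
λ = (0 ± √36) / 2 = (0 ± 6) / 2 = -3, 3.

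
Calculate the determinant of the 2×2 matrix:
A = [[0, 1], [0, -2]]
0

For A = [[a, b], [c, d]], det(A) = a*d - b*c.
det(A) = (0)*(-2) - (1)*(0) = 0 - 0 = 0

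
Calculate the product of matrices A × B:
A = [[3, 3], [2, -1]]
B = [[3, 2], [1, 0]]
[[12, 6], [5, 4]]

Matrix multiplication:
C[0][0] = 3×3 + 3×1 = 12
C[0][1] = 3×2 + 3×0 = 6
C[1][0] = 2×3 + -1×1 = 5
C[1][1] = 2×2 + -1×0 = 4
Result: [[12, 6], [5, 4]]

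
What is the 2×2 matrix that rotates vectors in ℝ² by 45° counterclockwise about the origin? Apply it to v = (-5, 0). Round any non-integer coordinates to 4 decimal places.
R = [[√2/2, -√2/2], [√2/2, √2/2]]; R·v = (-3.5355, -3.5355)

A counterclockwise rotation by angle θ in ℝ² has matrix R(θ) = [[cos θ, -sin θ], [sin θ, cos θ]].
For θ = 45°: cos θ = √2/2, sin θ = √2/2.
R(45°) = [[√2/2, -√2/2], [√2/2, √2/2]].
R·v = [√2/2·-5 + (-√2/2)·0, √2/2·-5 + √2/2·0] = (-3.5355, -3.5355).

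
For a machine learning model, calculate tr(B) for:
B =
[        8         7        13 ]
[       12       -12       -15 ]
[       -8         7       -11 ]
tr(B) = 8 - 12 - 11 = -15

The trace of a square matrix is the sum of its diagonal entries.
Diagonal entries of B: B[0][0] = 8, B[1][1] = -12, B[2][2] = -11.
tr(B) = 8 - 12 - 11 = -15.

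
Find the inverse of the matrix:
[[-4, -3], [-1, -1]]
[[-1, 3], [1, -4]]

For [[a,b],[c,d]], inverse = (1/det)·[[d,-b],[-c,a]]
det = -4·-1 - -3·-1 = 1
Inverse = (1/1)·[[-1, 3], [1, -4]]
        = [[-1, 3], [1, -4]]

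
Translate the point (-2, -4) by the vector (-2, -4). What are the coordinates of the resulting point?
(-4, -8)

Translation by (-2, -4):
x' = -2 + -2 = -4
y' = -4 + -4 = -8
Homogeneous matrix: [[1, 0, -2], [0, 1, -4], [0, 0, 1]]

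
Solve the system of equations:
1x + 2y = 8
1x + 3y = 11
x = 2, y = 3

Use elimination (row reduction):
Equation 1: 1x + 2y = 8.
Equation 2: 1x + 3y = 11.
Multiply Eq1 by 1 and Eq2 by 1: 1x + 2y = 8;  1x + 3y = 11.
Subtract: (1)y = 3, so y = 3.
Back-substitute into Eq1: 1x + 2*(3) = 8, so x = 2.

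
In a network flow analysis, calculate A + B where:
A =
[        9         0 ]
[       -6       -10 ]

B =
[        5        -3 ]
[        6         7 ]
A + B =
[       14        -3 ]
[        0        -3 ]

Matrix addition is elementwise: (A+B)[i][j] = A[i][j] + B[i][j].
  (A+B)[0][0] = (9) + (5) = 14
  (A+B)[0][1] = (0) + (-3) = -3
  (A+B)[1][0] = (-6) + (6) = 0
  (A+B)[1][1] = (-10) + (7) = -3
A + B =
[       14        -3 ]
[        0        -3 ]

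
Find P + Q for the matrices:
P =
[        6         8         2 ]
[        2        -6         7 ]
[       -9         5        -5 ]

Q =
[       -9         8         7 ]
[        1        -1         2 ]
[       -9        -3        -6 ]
P + Q =
[       -3        16         9 ]
[        3        -7         9 ]
[      -18         2       -11 ]

Matrix addition is elementwise: (P+Q)[i][j] = P[i][j] + Q[i][j].
  (P+Q)[0][0] = (6) + (-9) = -3
  (P+Q)[0][1] = (8) + (8) = 16
  (P+Q)[0][2] = (2) + (7) = 9
  (P+Q)[1][0] = (2) + (1) = 3
  (P+Q)[1][1] = (-6) + (-1) = -7
  (P+Q)[1][2] = (7) + (2) = 9
  (P+Q)[2][0] = (-9) + (-9) = -18
  (P+Q)[2][1] = (5) + (-3) = 2
  (P+Q)[2][2] = (-5) + (-6) = -11
P + Q =
[       -3        16         9 ]
[        3        -7         9 ]
[      -18         2       -11 ]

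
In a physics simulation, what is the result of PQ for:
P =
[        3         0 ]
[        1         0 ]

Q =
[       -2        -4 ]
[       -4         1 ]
PQ =
[       -6       -12 ]
[       -2        -4 ]

Matrix multiplication: (PQ)[i][j] = sum over k of P[i][k] * Q[k][j].
  (PQ)[0][0] = (3)*(-2) + (0)*(-4) = -6
  (PQ)[0][1] = (3)*(-4) + (0)*(1) = -12
  (PQ)[1][0] = (1)*(-2) + (0)*(-4) = -2
  (PQ)[1][1] = (1)*(-4) + (0)*(1) = -4
PQ =
[       -6       -12 ]
[       -2        -4 ]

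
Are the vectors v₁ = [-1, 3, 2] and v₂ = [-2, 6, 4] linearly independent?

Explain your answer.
No, linearly dependent (v₂ = 2·v₁)

Check whether there is a scalar k with v₂ = k·v₁.
Comparing components, k = 2 satisfies 2·[-1, 3, 2] = [-2, 6, 4].
Since v₂ is a scalar multiple of v₁, the two vectors are linearly dependent.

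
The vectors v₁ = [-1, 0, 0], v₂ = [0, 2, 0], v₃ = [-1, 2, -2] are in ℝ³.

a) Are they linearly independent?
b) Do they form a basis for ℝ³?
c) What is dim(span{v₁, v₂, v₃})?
Yes independent, yes basis, dim = 3

Stack v₁, v₂, v₃ as rows of a 3×3 matrix.
[[-1, 0, 0]; [0, 2, 0]; [-1, 2, -2]] is already lower triangular with nonzero diagonal entries (-1, 2, -2), so its determinant is the product of the diagonal entries, det = (-1)·(2)·(-2) = 4 ≠ 0, and the rows are linearly independent.
Three linearly independent vectors in ℝ³ form a basis for ℝ³, so dim(span{v₁,v₂,v₃}) = 3.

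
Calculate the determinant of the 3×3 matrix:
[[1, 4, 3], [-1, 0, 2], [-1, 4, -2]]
-36

Expansion along first row:
det = 1·det([[0,2],[4,-2]]) - 4·det([[-1,2],[-1,-2]]) + 3·det([[-1,0],[-1,4]])
    = 1·(0·-2 - 2·4) - 4·(-1·-2 - 2·-1) + 3·(-1·4 - 0·-1)
    = 1·-8 - 4·4 + 3·-4
    = -8 + -16 + -12 = -36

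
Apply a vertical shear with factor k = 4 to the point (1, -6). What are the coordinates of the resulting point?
(1, -2)

Shear matrix for vertical shear with factor k = 4:
[[1, 0], [4, 1]]
Result: (1, -6) → (1, -2)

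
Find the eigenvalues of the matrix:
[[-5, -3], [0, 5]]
λ = -5 and λ = 5

Characteristic equation: det(A - λI) = 0
λ² - (trace)λ + (det) = 0
λ² - (0)λ + (-25) = 0
λ² - 0λ - 25 = 0
Solving: λ = -5, 5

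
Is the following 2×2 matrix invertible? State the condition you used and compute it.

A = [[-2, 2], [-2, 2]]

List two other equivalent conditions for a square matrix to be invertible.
No, not invertible; det(A) = 0 (two rows are equal, so the rows are linearly dependent). Equivalent conditions (failing for this A): rank(A) < 2; Ax = 0 has non-trivial solutions; 0 is an eigenvalue; the columns are linearly dependent.

To check invertibility, compute det(A).
In this matrix, row 0 and the last row are identical, so one row is a scalar multiple of another and the rows are linearly dependent.
A matrix with linearly dependent rows has det = 0 and is not invertible.
Equivalent failed conditions:
- rank(A) < 2.
- Ax = 0 has non-trivial solutions.
- 0 is an eigenvalue.
- The columns are linearly dependent.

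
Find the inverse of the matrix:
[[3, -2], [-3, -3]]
[[1/5, -2/15], [-1/5, -1/5]]

For [[a,b],[c,d]], inverse = (1/det)·[[d,-b],[-c,a]]
det = 3·-3 - -2·-3 = -15
Inverse = (1/-15)·[[-3, 2], [3, 3]]
        = [[1/5, -2/15], [-1/5, -1/5]]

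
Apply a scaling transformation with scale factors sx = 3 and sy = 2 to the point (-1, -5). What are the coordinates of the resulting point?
(-3, -10)

Scaling matrix:
[[3, 0], [0, 2]]
Result: (-1 × 3, -5 × 2) = (-3, -10)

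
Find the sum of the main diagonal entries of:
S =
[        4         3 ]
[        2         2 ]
tr(S) = 4 + 2 = 6

The trace of a square matrix is the sum of its diagonal entries.
Diagonal entries of S: S[0][0] = 4, S[1][1] = 2.
tr(S) = 4 + 2 = 6.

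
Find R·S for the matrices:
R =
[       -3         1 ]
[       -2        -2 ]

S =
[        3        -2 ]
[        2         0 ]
RS =
[       -7         6 ]
[      -10         4 ]

Matrix multiplication: (RS)[i][j] = sum over k of R[i][k] * S[k][j].
  (RS)[0][0] = (-3)*(3) + (1)*(2) = -7
  (RS)[0][1] = (-3)*(-2) + (1)*(0) = 6
  (RS)[1][0] = (-2)*(3) + (-2)*(2) = -10
  (RS)[1][1] = (-2)*(-2) + (-2)*(0) = 4
RS =
[       -7         6 ]
[      -10         4 ]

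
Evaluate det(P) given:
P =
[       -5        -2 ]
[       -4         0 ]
det(P) = -8

For a 2×2 matrix [[a, b], [c, d]], det = a*d - b*c.
det(P) = (-5)*(0) - (-2)*(-4) = 0 - 8 = -8.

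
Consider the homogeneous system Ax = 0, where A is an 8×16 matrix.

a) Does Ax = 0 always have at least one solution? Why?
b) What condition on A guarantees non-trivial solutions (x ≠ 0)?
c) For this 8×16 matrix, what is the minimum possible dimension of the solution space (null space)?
a) Yes, x = 0 is always a solution. b) When A has linearly dependent columns (rank < n). c) Minimum nullity = 8.

a) x = 0 satisfies A·0 = 0, so the zero vector is always a solution.
b) Non-trivial solutions exist iff the columns of A are linearly dependent, equivalently rank(A) < n (the number of columns).
c) By rank-nullity, rank(A) + nullity(A) = n = 16. Since A has only 8 rows, rank(A) ≤ 8, so nullity(A) ≥ 16 - 8 = 8.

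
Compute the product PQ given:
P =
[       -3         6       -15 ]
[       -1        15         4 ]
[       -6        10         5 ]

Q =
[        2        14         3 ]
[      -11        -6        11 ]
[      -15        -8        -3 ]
PQ =
[      153        42       102 ]
[     -227      -136       150 ]
[     -197      -184        77 ]

Matrix multiplication: (PQ)[i][j] = sum over k of P[i][k] * Q[k][j].
  (PQ)[0][0] = (-3)*(2) + (6)*(-11) + (-15)*(-15) = 153
  (PQ)[0][1] = (-3)*(14) + (6)*(-6) + (-15)*(-8) = 42
  (PQ)[0][2] = (-3)*(3) + (6)*(11) + (-15)*(-3) = 102
  (PQ)[1][0] = (-1)*(2) + (15)*(-11) + (4)*(-15) = -227
  (PQ)[1][1] = (-1)*(14) + (15)*(-6) + (4)*(-8) = -136
  (PQ)[1][2] = (-1)*(3) + (15)*(11) + (4)*(-3) = 150
  (PQ)[2][0] = (-6)*(2) + (10)*(-11) + (5)*(-15) = -197
  (PQ)[2][1] = (-6)*(14) + (10)*(-6) + (5)*(-8) = -184
  (PQ)[2][2] = (-6)*(3) + (10)*(11) + (5)*(-3) = 77
PQ =
[      153        42       102 ]
[     -227      -136       150 ]
[     -197      -184        77 ]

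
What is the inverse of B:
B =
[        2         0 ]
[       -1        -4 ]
det(B) = -8
B⁻¹ =
[      1/2         0 ]
[     -1/8      -1/4 ]

For a 2×2 matrix B = [[a, b], [c, d]] with det(B) ≠ 0, B⁻¹ = (1/det(B)) * [[d, -b], [-c, a]].
det(B) = (2)*(-4) - (0)*(-1) = -8 - 0 = -8.
B⁻¹ = (1/-8) * [[-4, 0], [1, 2]].
Dividing each entry by -8 and reducing:
B⁻¹ =
[      1/2         0 ]
[     -1/8      -1/4 ]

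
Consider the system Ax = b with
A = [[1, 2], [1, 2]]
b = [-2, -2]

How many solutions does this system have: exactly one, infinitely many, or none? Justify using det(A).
Infinitely many solutions

det(A) = (1)*(2) - (2)*(1) = 0, so A is singular (column 2 is 2 times column 1).
b = [-2, -2] = -2 * column 1 of A, so b lies in the column space of A.
A singular matrix whose right-hand side is in its column space gives a 1-parameter family of solutions — infinitely many.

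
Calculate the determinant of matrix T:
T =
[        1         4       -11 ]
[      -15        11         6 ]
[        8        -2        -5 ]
det(T) = 487

Expand along row 0 (cofactor expansion): det(T) = a*(e*i - f*h) - b*(d*i - f*g) + c*(d*h - e*g), where the 3×3 is [[a, b, c], [d, e, f], [g, h, i]].
Minor M_00 = (11)*(-5) - (6)*(-2) = -55 + 12 = -43.
Minor M_01 = (-15)*(-5) - (6)*(8) = 75 - 48 = 27.
Minor M_02 = (-15)*(-2) - (11)*(8) = 30 - 88 = -58.
det(T) = (1)*(-43) - (4)*(27) + (-11)*(-58) = -43 - 108 + 638 = 487.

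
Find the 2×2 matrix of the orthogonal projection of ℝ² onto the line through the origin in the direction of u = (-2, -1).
[[4/5, 2/5], [2/5, 1/5]]

The orthogonal projection onto the line spanned by a nonzero vector u = (a, b) has matrix P = (u uᵀ) / (uᵀ u) = (1/(a² + b²)) · [[a², ab], [ab, b²]].
Here u = (-2, -1), so a² + b² = 4 + 1 = 5.
P = (1/5) · [[4, 2], [2, 1]] = [[4/5, 2/5], [2/5, 1/5]].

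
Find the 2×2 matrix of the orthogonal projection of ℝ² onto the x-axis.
[[1, 0], [0, 0]]

The orthogonal projection onto the line spanned by a nonzero vector u = (a, b) has matrix P = (u uᵀ) / (uᵀ u) = (1/(a² + b²)) · [[a², ab], [ab, b²]].
Here u = (1, 0), so a² + b² = 1 + 0 = 1.
P = (1/1) · [[1, 0], [0, 0]] = [[1, 0], [0, 0]].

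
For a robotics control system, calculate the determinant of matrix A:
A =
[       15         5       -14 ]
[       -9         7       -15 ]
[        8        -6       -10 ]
det(A) = -3422

Expand along row 0 (cofactor expansion): det(A) = a*(e*i - f*h) - b*(d*i - f*g) + c*(d*h - e*g), where the 3×3 is [[a, b, c], [d, e, f], [g, h, i]].
Minor M_00 = (7)*(-10) - (-15)*(-6) = -70 - 90 = -160.
Minor M_01 = (-9)*(-10) - (-15)*(8) = 90 + 120 = 210.
Minor M_02 = (-9)*(-6) - (7)*(8) = 54 - 56 = -2.
det(A) = (15)*(-160) - (5)*(210) + (-14)*(-2) = -2400 - 1050 + 28 = -3422.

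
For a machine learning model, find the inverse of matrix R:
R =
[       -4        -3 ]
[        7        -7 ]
det(R) = 49
R⁻¹ =
[     -1/7      3/49 ]
[     -1/7     -4/49 ]

For a 2×2 matrix R = [[a, b], [c, d]] with det(R) ≠ 0, R⁻¹ = (1/det(R)) * [[d, -b], [-c, a]].
det(R) = (-4)*(-7) - (-3)*(7) = 28 + 21 = 49.
R⁻¹ = (1/49) * [[-7, 3], [-7, -4]].
Dividing each entry by 49 and reducing:
R⁻¹ =
[     -1/7      3/49 ]
[     -1/7     -4/49 ]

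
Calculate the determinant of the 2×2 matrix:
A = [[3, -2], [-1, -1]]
-5

For A = [[a, b], [c, d]], det(A) = a*d - b*c.
det(A) = (3)*(-1) - (-2)*(-1) = -3 - 2 = -5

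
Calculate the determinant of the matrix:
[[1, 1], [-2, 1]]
3

For a 2×2 matrix [[a, b], [c, d]], det = ad - bc
det = (1)(1) - (1)(-2) = 1 - -2 = 3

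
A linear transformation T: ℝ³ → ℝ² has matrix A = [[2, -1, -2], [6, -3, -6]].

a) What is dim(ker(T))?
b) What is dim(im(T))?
dim(ker) = 2, dim(im) = 1

Observe that row 2 = 3 × row 1 (so the rows are linearly dependent).
Thus rank(A) = 1 (only one linearly independent row).
dim(im(T)) = rank(A) = 1.
By the rank-nullity theorem applied to T: ℝ³ → ℝ², rank(A) + nullity(A) = 3 (the domain dimension), so dim(ker(T)) = 3 - 1 = 2.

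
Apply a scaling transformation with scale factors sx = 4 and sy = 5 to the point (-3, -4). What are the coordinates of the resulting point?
(-12, -20)

Scaling matrix:
[[4, 0], [0, 5]]
Result: (-3 × 4, -4 × 5) = (-12, -20)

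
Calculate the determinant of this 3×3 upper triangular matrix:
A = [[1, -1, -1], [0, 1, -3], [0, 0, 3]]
3

The determinant of a triangular matrix is the product of its diagonal entries (the off-diagonal entries above the diagonal do not affect it).
det(A) = (1) * (1) * (3) = 3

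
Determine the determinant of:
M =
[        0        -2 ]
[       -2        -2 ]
det(M) = -4

For a 2×2 matrix [[a, b], [c, d]], det = a*d - b*c.
det(M) = (0)*(-2) - (-2)*(-2) = 0 - 4 = -4.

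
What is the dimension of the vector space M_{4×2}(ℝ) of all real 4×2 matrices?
Dimension = 8

A real 4×2 matrix is determined by its 4·2 = 8 independent entries.
A standard basis is {E_ij : 1 ≤ i ≤ 4, 1 ≤ j ≤ 2}, where E_ij has a 1 in position (i, j) and 0 elsewhere — there are 8 such matrices, and they are linearly independent and span M_{4×2}(ℝ).
Therefore dim(M_{4×2}(ℝ)) = 8.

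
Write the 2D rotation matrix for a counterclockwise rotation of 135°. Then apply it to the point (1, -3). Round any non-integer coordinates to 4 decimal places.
R = [[-√2/2, -√2/2], [√2/2, -√2/2]]; R·(1, -3) = (1.4142, 2.8284)

Rotation matrix formula: R(θ) = [[cos θ, -sin θ], [sin θ, cos θ]]
For θ = 135°:
cos(135°) = -√2/2
sin(135°) = √2/2
R = [[-√2/2, -√2/2], [√2/2, -√2/2]]
Apply to (1, -3): [-√2/2·1 + (-√2/2)·-3, √2/2·1 + -√2/2·-3] = (1.4142, 2.8284)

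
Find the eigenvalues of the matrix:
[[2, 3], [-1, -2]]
λ = -1 and λ = 1

Characteristic equation: det(A - λI) = 0
λ² - (trace)λ + (det) = 0
λ² - (0)λ + (-1) = 0
λ² - 0λ - 1 = 0
Solving: λ = -1, 1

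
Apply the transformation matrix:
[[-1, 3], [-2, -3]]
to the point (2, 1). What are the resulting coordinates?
(1, -7)

Matrix multiplication:
[[-1, 3], [-2, -3]] × [2, 1]ᵀ
= [-1×2 + 3×1, -2×2 + -3×1]ᵀ
= [1.0000, -7.0000]ᵀ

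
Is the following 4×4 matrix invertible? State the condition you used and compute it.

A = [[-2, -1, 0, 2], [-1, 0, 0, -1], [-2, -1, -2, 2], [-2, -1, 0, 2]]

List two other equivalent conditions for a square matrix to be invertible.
No, not invertible; det(A) = 0 (two rows are equal, so the rows are linearly dependent). Equivalent conditions (failing for this A): rank(A) < 4; Ax = 0 has non-trivial solutions; 0 is an eigenvalue; the columns are linearly dependent.

To check invertibility, compute det(A).
In this matrix, row 0 and the last row are identical, so one row is a scalar multiple of another and the rows are linearly dependent.
A matrix with linearly dependent rows has det = 0 and is not invertible.
Equivalent failed conditions:
- rank(A) < 4.
- Ax = 0 has non-trivial solutions.
- 0 is an eigenvalue.
- The columns are linearly dependent.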